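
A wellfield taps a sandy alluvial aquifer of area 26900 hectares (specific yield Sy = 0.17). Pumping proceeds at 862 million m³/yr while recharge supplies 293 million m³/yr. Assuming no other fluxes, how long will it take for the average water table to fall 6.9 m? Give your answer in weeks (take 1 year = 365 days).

A = 26900 hectares = 2.69 × 10^8 m²
ΔV = Sy × A × Δh = 0.17 × 2.69 × 10^8 × 6.9 = 3.155 × 10^8 m³
Net withdrawal = 862 − 293 = 569 million m³/yr = 1.559 × 10^6 m³/d
t = ΔV / Q = 3.155 × 10^8 m³ / 1.559 × 10^6 m³/d = 202.4 d
t = 202.4 d ≈ 28.92 weeks

t ≈ 28.9 weeks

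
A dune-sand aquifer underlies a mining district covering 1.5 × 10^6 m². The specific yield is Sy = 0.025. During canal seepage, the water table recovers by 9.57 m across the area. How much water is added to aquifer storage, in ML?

ΔV ≈ 359 ML

ΔV = Sy × A × Δh = 0.025 × 1.5 × 10^6 m² × 9.57 m = 3.589 × 10^5 m³
ΔV = 3.589 × 10^5 m³ = 358.9 ML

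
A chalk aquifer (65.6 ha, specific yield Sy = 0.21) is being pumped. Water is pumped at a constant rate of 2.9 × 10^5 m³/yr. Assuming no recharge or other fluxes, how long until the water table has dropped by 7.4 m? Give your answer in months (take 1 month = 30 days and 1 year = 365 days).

A = 65.6 ha = 6.56 × 10^5 m²
ΔV = Sy × A × Δh = 0.21 × 6.56 × 10^5 × 7.4 = 1.019 × 10^6 m³
Q = 2.9 × 10^5 m³/yr = 794.5 m³/d
t = ΔV / Q = 1.019 × 10^6 m³ / 794.5 m³/d = 1283 d
t = 1283 d ≈ 42.77 months

t ≈ 42.8 months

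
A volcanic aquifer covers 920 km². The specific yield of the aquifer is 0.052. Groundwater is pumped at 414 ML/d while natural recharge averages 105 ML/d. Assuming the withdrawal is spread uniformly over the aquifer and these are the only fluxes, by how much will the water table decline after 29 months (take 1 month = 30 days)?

Δh ≈ 5.62 m

A = 920 km² = 9.2 × 10^8 m²
Net abstraction = 414 − 105 = 309 ML/d
Q_net = 309 ML/d = 3.09 × 10^5 m³/d
t = 29 months = 870 d
ΔV = Q × t = 3.09 × 10^5 m³/d × 870 d = 2.688 × 10^8 m³
Δh = ΔV / (Sy × A) = 2.688 × 10^8 / (0.052 × 9.2 × 10^8) = 5.619 m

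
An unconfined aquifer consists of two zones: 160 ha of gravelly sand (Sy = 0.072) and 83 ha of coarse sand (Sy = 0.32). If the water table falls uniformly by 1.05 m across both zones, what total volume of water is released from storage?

ΔV ≈ 4 × 10^5 m³

A₁ = 160 ha = 1.6 × 10^6 m²; A₂ = 83 ha = 8.3 × 10^5 m²
ΔV₁ = 0.072 × 1.6 × 10^6 × 1.05 = 1.21 × 10^5 m³
ΔV₂ = 0.32 × 8.3 × 10^5 × 1.05 = 2.789 × 10^5 m³
ΔV = ΔV₁ + ΔV₂ = 3.998 × 10^5 m³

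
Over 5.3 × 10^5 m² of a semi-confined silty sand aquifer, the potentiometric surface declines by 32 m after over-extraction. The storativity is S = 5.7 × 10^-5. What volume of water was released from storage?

ΔV ≈ 967 m³

ΔV = S × A × Δh = 5.7 × 10^-5 × 5.3 × 10^5 m² × 32 m = 966.7 m³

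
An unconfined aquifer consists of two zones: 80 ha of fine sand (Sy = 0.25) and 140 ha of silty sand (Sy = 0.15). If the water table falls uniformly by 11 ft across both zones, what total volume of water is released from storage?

A₁ = 80 ha = 8 × 10^5 m²; A₂ = 140 ha = 1.4 × 10^6 m²
Δh = 11 ft = 3.353 m
ΔV₁ = 0.25 × 8 × 10^5 × 3.353 = 6.706 × 10^5 m³
ΔV₂ = 0.15 × 1.4 × 10^6 × 3.353 = 7.041 × 10^5 m³
ΔV = ΔV₁ + ΔV₂ = 1.375 × 10^6 m³

ΔV ≈ 1.37 × 10^6 m³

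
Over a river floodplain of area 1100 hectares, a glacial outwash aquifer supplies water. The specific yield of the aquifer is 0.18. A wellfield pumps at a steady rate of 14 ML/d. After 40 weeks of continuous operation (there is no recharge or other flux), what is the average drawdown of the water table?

Δh ≈ 1.98 m

A = 1100 hectares = 1.1 × 10^7 m²
Q = 14 ML/d = 14000 m³/d
t = 40 weeks = 280 d
ΔV = Q × t = 14000 m³/d × 280 d = 3.92 × 10^6 m³
Δh = ΔV / (Sy × A) = 3.92 × 10^6 / (0.18 × 1.1 × 10^7) = 1.98 m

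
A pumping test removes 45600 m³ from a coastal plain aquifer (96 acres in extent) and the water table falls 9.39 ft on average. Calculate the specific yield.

A = 96 acres = 3.885 × 10^5 m²
Δh = 9.39 ft = 2.862 m
Sy = ΔV / (A × Δh) = 45600 m³ / (3.885 × 10^5 m² × 2.862 m) = 0.04101

Sy ≈ 0.041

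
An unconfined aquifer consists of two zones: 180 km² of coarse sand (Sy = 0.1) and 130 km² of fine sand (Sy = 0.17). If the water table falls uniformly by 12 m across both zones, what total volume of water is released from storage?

ΔV ≈ 4.81 × 10^8 m³

A₁ = 180 km² = 1.8 × 10^8 m²; A₂ = 130 km² = 1.3 × 10^8 m²
ΔV₁ = 0.1 × 1.8 × 10^8 × 12 = 2.16 × 10^8 m³
ΔV₂ = 0.17 × 1.3 × 10^8 × 12 = 2.652 × 10^8 m³
ΔV = ΔV₁ + ΔV₂ = 4.812 × 10^8 m³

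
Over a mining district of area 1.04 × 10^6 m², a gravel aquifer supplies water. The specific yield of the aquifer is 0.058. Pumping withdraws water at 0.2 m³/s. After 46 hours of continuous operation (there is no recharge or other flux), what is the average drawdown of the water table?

Q = 0.2 m³/s = 17280 m³/d
t = 46 hours = 1.917 d
ΔV = Q × t = 17280 m³/d × 1.917 d = 33120 m³
Δh = ΔV / (Sy × A) = 33120 / (0.058 × 1.04 × 10^6) = 0.5491 m

Δh ≈ 0.549 m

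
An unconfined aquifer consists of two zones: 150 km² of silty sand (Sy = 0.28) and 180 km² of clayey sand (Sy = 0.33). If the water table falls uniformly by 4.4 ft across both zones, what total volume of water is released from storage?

A₁ = 150 km² = 1.5 × 10^8 m²; A₂ = 180 km² = 1.8 × 10^8 m²
Δh = 4.4 ft = 1.341 m
ΔV₁ = 0.28 × 1.5 × 10^8 × 1.341 = 5.633 × 10^7 m³
ΔV₂ = 0.33 × 1.8 × 10^8 × 1.341 = 7.966 × 10^7 m³
ΔV = ΔV₁ + ΔV₂ = 1.36 × 10^8 m³

ΔV ≈ 1.36 × 10^8 m³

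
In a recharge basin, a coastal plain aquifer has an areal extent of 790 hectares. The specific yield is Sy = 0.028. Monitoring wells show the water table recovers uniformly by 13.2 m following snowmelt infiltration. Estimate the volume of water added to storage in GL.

A = 790 hectares = 7.9 × 10^6 m²
ΔV = Sy × A × Δh = 0.028 × 7.9 × 10^6 m² × 13.2 m = 2.92 × 10^6 m³
ΔV = 2.92 × 10^6 m³ = 2.92 GL

ΔV ≈ 2.92 GL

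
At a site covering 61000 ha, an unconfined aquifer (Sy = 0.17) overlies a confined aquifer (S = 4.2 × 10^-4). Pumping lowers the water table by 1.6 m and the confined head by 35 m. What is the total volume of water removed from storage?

A = 61000 ha = 6.1 × 10^8 m²
Unconfined: ΔV_u = Sy × A × Δh_u = 0.17 × 6.1 × 10^8 × 1.6 = 1.659 × 10^8 m³
Confined: ΔV_c = S × A × Δh_c = 4.2 × 10^-4 × 6.1 × 10^8 × 35 = 8.967 × 10^6 m³
Total ΔV = 1.659 × 10^8 + 8.967 × 10^6 = 1.749 × 10^8 m³

ΔV ≈ 1.75 × 10^8 m³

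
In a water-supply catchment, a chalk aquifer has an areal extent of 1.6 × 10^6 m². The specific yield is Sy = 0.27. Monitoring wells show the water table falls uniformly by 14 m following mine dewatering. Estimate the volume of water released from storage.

ΔV ≈ 6.05 × 10^6 m³

ΔV = Sy × A × Δh = 0.27 × 1.6 × 10^6 m² × 14 m = 6.048 × 10^6 m³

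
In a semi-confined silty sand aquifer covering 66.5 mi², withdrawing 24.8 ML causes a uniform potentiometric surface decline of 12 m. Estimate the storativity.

S ≈ 1.2 × 10^-5

A = 66.5 mi² = 1.722 × 10^8 m²
ΔV = 24.8 ML = 24800 m³
S = ΔV / (A × Δh) = 24800 m³ / (1.722 × 10^8 m² × 12 m) = 1.2 × 10^-5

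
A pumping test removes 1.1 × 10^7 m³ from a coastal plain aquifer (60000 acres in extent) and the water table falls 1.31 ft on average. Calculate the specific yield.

Sy ≈ 0.11

A = 60000 acres = 2.428 × 10^8 m²
Δh = 1.31 ft = 0.3993 m
Sy = ΔV / (A × Δh) = 1.1 × 10^7 m³ / (2.428 × 10^8 m² × 0.3993 m) = 0.1135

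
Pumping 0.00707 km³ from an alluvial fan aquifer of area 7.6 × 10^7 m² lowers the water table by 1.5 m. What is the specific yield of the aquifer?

Sy ≈ 0.062

ΔV = 0.00707 km³ = 7.07 × 10^6 m³
Sy = ΔV / (A × Δh) = 7.07 × 10^6 m³ / (7.6 × 10^7 m² × 1.5 m) = 0.06202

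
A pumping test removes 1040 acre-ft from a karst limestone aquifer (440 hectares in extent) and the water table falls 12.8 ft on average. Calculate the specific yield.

Sy ≈ 0.075

A = 440 hectares = 4.4 × 10^6 m²
Δh = 12.8 ft = 3.901 m
ΔV = 1040 acre-ft = 1.283 × 10^6 m³
Sy = ΔV / (A × Δh) = 1.283 × 10^6 m³ / (4.4 × 10^6 m² × 3.901 m) = 0.07473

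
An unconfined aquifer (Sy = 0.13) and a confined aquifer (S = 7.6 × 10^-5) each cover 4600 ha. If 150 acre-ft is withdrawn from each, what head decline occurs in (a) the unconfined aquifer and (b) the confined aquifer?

A = 4600 ha = 4.6 × 10^7 m²
ΔV = 150 acre-ft = 1.85 × 10^5 m³
Unconfined: Δh_u = ΔV/(Sy·A) = 1.85 × 10^5/(0.13 × 4.6 × 10^7) = 0.03094 m
Confined: Δh_c = ΔV/(S·A) = 1.85 × 10^5/(7.6 × 10^-5 × 4.6 × 10^7) = 52.92 m

Δh_u ≈ 0.0309 m; Δh_c ≈ 52.9 m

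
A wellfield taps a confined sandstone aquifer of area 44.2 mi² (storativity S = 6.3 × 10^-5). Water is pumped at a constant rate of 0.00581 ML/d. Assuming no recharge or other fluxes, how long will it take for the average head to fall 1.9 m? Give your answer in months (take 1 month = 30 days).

A = 44.2 mi² = 1.145 × 10^8 m²
ΔV = S × A × Δh = 6.3 × 10^-5 × 1.145 × 10^8 × 1.9 = 13700 m³
Q = 0.00581 ML/d = 5.81 m³/d
t = ΔV / Q = 13700 m³ / 5.81 m³/d = 2359 d
t = 2359 d ≈ 78.62 months

t ≈ 78.6 months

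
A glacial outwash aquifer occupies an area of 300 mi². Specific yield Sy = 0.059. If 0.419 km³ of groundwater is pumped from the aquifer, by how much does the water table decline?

Δh ≈ 9.14 m

A = 300 mi² = 7.77 × 10^8 m²
ΔV = 0.419 km³ = 4.19 × 10^8 m³
Δh = ΔV / (Sy × A) = 4.19 × 10^8 m³ / (0.059 × 7.77 × 10^8 m²) = 9.14 m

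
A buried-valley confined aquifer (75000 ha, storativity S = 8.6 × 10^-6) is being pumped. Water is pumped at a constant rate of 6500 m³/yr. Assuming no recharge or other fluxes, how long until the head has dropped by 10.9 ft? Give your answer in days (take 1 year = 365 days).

t ≈ 1200 days

A = 75000 ha = 7.5 × 10^8 m²
Δh = 10.9 ft = 3.322 m
ΔV = S × A × Δh = 8.6 × 10^-6 × 7.5 × 10^8 × 3.322 = 21430 m³
Q = 6500 m³/yr = 17.81 m³/d
t = ΔV / Q = 21430 m³ / 17.81 m³/d = 1203 d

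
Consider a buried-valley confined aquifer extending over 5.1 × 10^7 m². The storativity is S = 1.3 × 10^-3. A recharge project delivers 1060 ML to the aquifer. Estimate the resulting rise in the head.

Δh ≈ 16 m

ΔV = 1060 ML = 1.06 × 10^6 m³
Δh = ΔV / (S × A) = 1.06 × 10^6 m³ / (0.0013 × 5.1 × 10^7 m²) = 15.99 m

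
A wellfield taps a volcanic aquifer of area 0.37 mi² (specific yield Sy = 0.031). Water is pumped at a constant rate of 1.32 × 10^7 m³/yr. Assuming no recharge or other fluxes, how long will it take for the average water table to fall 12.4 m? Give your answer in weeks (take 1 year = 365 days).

A = 0.37 mi² = 9.583 × 10^5 m²
ΔV = Sy × A × Δh = 0.031 × 9.583 × 10^5 × 12.4 = 3.684 × 10^5 m³
Q = 1.32 × 10^7 m³/yr = 36160 m³/d
t = ΔV / Q = 3.684 × 10^5 m³ / 36160 m³/d = 10.19 d
t = 10.19 d ≈ 1.455 weeks

t ≈ 1.46 weeks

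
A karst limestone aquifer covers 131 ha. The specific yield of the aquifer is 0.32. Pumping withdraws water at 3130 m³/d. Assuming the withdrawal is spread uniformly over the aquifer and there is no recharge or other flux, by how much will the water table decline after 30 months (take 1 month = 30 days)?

Δh ≈ 6.72 m

A = 131 ha = 1.31 × 10^6 m²
t = 30 months = 900 d
ΔV = Q × t = 3130 m³/d × 900 d = 2.817 × 10^6 m³
Δh = ΔV / (Sy × A) = 2.817 × 10^6 / (0.32 × 1.31 × 10^6) = 6.72 m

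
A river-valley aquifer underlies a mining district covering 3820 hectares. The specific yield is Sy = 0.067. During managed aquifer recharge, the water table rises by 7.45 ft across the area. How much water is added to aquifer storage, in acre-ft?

ΔV ≈ 4710 acre-ft

A = 3820 hectares = 3.82 × 10^7 m²
Δh = 7.45 ft = 2.271 m
ΔV = Sy × A × Δh = 0.067 × 3.82 × 10^7 m² × 2.271 m = 5.812 × 10^6 m³
ΔV = 5.812 × 10^6 m³ = 4712 acre-ft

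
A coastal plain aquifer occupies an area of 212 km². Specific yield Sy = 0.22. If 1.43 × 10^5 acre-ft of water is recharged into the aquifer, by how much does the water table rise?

A = 212 km² = 2.12 × 10^8 m²
ΔV = 1.43 × 10^5 acre-ft = 1.764 × 10^8 m³
Δh = ΔV / (Sy × A) = 1.764 × 10^8 m³ / (0.22 × 2.12 × 10^8 m²) = 3.782 m

Δh ≈ 3.78 m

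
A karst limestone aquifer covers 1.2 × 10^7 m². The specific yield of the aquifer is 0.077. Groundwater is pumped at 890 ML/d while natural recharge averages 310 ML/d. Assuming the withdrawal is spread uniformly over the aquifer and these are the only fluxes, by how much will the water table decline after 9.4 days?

Net abstraction = 890 − 310 = 580 ML/d
Q_net = 580 ML/d = 5.8 × 10^5 m³/d
ΔV = Q × t = 5.8 × 10^5 m³/d × 9.4 d = 5.452 × 10^6 m³
Δh = ΔV / (Sy × A) = 5.452 × 10^6 / (0.077 × 1.2 × 10^7) = 5.9 m

Δh ≈ 5.9 m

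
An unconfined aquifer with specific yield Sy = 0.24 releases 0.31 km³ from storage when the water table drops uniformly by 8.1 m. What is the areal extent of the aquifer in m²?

A ≈ 1.59 × 10^8 m²

ΔV = 0.31 km³ = 3.1 × 10^8 m³
A = ΔV / (Sy × Δh) = 3.1 × 10^8 / (0.24 × 8.1) = 1.595 × 10^8 m²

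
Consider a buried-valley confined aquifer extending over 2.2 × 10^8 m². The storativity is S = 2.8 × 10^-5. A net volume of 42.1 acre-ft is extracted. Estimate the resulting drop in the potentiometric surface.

Δh ≈ 8.43 m

ΔV = 42.1 acre-ft = 51930 m³
Δh = ΔV / (S × A) = 51930 m³ / (2.8 × 10^-5 × 2.2 × 10^8 m²) = 8.43 m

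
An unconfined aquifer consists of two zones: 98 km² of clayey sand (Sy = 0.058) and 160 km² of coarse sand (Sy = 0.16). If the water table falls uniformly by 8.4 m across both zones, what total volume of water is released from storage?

A₁ = 98 km² = 9.8 × 10^7 m²; A₂ = 160 km² = 1.6 × 10^8 m²
ΔV₁ = 0.058 × 9.8 × 10^7 × 8.4 = 4.775 × 10^7 m³
ΔV₂ = 0.16 × 1.6 × 10^8 × 8.4 = 2.15 × 10^8 m³
ΔV = ΔV₁ + ΔV₂ = 2.628 × 10^8 m³

ΔV ≈ 2.63 × 10^8 m³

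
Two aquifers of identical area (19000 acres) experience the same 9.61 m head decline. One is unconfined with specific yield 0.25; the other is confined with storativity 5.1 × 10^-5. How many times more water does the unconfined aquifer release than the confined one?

ΔV_u / ΔV_c ≈ 4900

A = 19000 acres = 7.689 × 10^7 m²
Unconfined: ΔV_u = Sy × A × Δh = 0.25 × 7.689 × 10^7 × 9.61 = 1.847 × 10^8 m³
Confined: ΔV_c = S × A × Δh = 5.1 × 10^-5 × 7.689 × 10^7 × 9.61 = 37680 m³
Ratio = ΔV_u / ΔV_c = Sy / S = 0.25 / 5.1 × 10^-5 = 4902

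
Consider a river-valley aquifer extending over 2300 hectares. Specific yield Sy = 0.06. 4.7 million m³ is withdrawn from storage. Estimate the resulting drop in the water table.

Δh ≈ 3.41 m

A = 2300 hectares = 2.3 × 10^7 m²
ΔV = 4.7 million m³ = 4.7 × 10^6 m³
Δh = ΔV / (Sy × A) = 4.7 × 10^6 m³ / (0.06 × 2.3 × 10^7 m²) = 3.406 m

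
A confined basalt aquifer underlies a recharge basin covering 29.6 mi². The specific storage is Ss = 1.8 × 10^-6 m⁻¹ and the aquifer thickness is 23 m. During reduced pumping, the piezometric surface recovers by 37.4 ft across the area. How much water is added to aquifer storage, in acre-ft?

ΔV ≈ 29.3 acre-ft

S = Ss × b = 1.8 × 10^-6 m⁻¹ × 23 m = 4.14 × 10^-5
A = 29.6 mi² = 7.666 × 10^7 m²
Δh = 37.4 ft = 11.4 m
ΔV = S × A × Δh = 4.14 × 10^-5 × 7.666 × 10^7 m² × 11.4 m = 36180 m³
ΔV = 36180 m³ = 29.33 acre-ft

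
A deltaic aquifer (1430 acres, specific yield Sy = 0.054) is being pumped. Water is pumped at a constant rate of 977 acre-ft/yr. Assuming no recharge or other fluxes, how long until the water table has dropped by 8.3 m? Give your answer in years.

A = 1430 acres = 5.787 × 10^6 m²
ΔV = Sy × A × Δh = 0.054 × 5.787 × 10^6 × 8.3 = 2.594 × 10^6 m³
Q = 977 acre-ft/yr = 3302 m³/d
t = ΔV / Q = 2.594 × 10^6 m³ / 3302 m³/d = 785.6 d
t = 785.6 d ≈ 2.152 years

t ≈ 2.15 years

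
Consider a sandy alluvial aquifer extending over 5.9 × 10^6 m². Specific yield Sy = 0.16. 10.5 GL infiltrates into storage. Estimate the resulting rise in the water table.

ΔV = 10.5 GL = 1.05 × 10^7 m³
Δh = ΔV / (Sy × A) = 1.05 × 10^7 m³ / (0.16 × 5.9 × 10^6 m²) = 11.12 m

Δh ≈ 11.1 m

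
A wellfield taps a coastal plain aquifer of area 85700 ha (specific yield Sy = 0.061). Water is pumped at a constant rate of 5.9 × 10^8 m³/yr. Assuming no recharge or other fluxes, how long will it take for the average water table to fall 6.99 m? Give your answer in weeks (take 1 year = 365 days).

A = 85700 ha = 8.57 × 10^8 m²
ΔV = Sy × A × Δh = 0.061 × 8.57 × 10^8 × 6.99 = 3.654 × 10^8 m³
Q = 5.9 × 10^8 m³/yr = 1.616 × 10^6 m³/d
t = ΔV / Q = 3.654 × 10^8 m³ / 1.616 × 10^6 m³/d = 226.1 d
t = 226.1 d ≈ 32.29 weeks

t ≈ 32.3 weeks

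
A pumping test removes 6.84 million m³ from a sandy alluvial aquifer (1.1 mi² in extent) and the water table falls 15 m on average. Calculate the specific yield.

Sy ≈ 0.16

A = 1.1 mi² = 2.849 × 10^6 m²
ΔV = 6.84 million m³ = 6.84 × 10^6 m³
Sy = ΔV / (A × Δh) = 6.84 × 10^6 m³ / (2.849 × 10^6 m² × 15 m) = 0.1601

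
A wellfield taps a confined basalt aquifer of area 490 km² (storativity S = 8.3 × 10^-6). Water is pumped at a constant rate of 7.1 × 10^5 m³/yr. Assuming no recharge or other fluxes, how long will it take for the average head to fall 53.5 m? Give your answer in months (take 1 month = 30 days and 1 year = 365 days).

A = 490 km² = 4.9 × 10^8 m²
ΔV = S × A × Δh = 8.3 × 10^-6 × 4.9 × 10^8 × 53.5 = 2.176 × 10^5 m³
Q = 7.1 × 10^5 m³/yr = 1945 m³/d
t = ΔV / Q = 2.176 × 10^5 m³ / 1945 m³/d = 111.9 d
t = 111.9 d ≈ 3.729 months

t ≈ 3.73 months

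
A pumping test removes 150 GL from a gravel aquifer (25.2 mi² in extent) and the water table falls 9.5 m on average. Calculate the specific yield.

A = 25.2 mi² = 6.527 × 10^7 m²
ΔV = 150 GL = 1.5 × 10^8 m³
Sy = ΔV / (A × Δh) = 1.5 × 10^8 m³ / (6.527 × 10^7 m² × 9.5 m) = 0.2419

Sy ≈ 0.24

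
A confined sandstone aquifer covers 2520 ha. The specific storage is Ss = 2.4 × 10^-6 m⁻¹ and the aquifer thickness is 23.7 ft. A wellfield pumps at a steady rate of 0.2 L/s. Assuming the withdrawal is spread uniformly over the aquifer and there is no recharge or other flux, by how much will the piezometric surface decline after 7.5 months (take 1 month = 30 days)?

Δh ≈ 8.9 m

b = 23.7 ft = 7.224 m
S = Ss × b = 2.4 × 10^-6 m⁻¹ × 7.224 m = 1.734 × 10^-5
A = 2520 ha = 2.52 × 10^7 m²
Q = 0.2 L/s = 17.28 m³/d
t = 7.5 months = 225 d
ΔV = Q × t = 17.28 m³/d × 225 d = 3888 m³
Δh = ΔV / (S × A) = 3888 / (1.734 × 10^-5 × 2.52 × 10^7) = 8.899 m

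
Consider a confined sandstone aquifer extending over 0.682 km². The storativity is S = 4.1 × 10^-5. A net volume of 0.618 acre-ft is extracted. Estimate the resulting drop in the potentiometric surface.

Δh ≈ 27.3 m

A = 0.682 km² = 6.82 × 10^5 m²
ΔV = 0.618 acre-ft = 762.3 m³
Δh = ΔV / (S × A) = 762.3 m³ / (4.1 × 10^-5 × 6.82 × 10^5 m²) = 27.26 m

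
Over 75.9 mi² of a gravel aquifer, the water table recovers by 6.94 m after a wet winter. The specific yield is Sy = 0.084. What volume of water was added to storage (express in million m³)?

ΔV ≈ 115 million m³

A = 75.9 mi² = 1.966 × 10^8 m²
ΔV = Sy × A × Δh = 0.084 × 1.966 × 10^8 m² × 6.94 m = 1.146 × 10^8 m³
ΔV = 1.146 × 10^8 m³ = 114.6 million m³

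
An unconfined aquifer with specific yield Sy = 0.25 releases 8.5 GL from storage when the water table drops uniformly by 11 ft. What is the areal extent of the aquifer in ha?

Δh = 11 ft = 3.353 m
ΔV = 8.5 GL = 8.5 × 10^6 m³
A = ΔV / (Sy × Δh) = 8.5 × 10^6 / (0.25 × 3.353) = 1.014 × 10^7 m²
A = 1.014 × 10^7 m² = 1014 ha

A ≈ 1010 ha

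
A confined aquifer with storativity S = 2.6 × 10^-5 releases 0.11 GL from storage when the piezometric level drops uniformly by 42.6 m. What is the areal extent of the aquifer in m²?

A ≈ 9.93 × 10^7 m²

ΔV = 0.11 GL = 1.1 × 10^5 m³
A = ΔV / (S × Δh) = 1.1 × 10^5 / (2.6 × 10^-5 × 42.6) = 9.931 × 10^7 m²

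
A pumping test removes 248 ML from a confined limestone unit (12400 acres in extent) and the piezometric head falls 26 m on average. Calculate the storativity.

A = 12400 acres = 5.018 × 10^7 m²
ΔV = 248 ML = 2.48 × 10^5 m³
S = ΔV / (A × Δh) = 2.48 × 10^5 m³ / (5.018 × 10^7 m² × 26 m) = 1.901 × 10^-4

S ≈ 1.9 × 10^-4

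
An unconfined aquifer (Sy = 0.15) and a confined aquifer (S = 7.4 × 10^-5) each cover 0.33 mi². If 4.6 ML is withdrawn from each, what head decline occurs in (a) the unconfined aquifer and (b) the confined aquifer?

Δh_u ≈ 0.0359 m; Δh_c ≈ 72.7 m

A = 0.33 mi² = 8.547 × 10^5 m²
ΔV = 4.6 ML = 4600 m³
Unconfined: Δh_u = ΔV/(Sy·A) = 4600/(0.15 × 8.547 × 10^5) = 0.03588 m
Confined: Δh_c = ΔV/(S·A) = 4600/(7.4 × 10^-5 × 8.547 × 10^5) = 72.73 m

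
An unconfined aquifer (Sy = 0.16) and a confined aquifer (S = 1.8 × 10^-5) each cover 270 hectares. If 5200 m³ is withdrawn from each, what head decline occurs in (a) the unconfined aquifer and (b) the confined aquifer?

Δh_u ≈ 0.012 m; Δh_c ≈ 107 m

A = 270 hectares = 2.7 × 10^6 m²
Unconfined: Δh_u = ΔV/(Sy·A) = 5200/(0.16 × 2.7 × 10^6) = 0.01204 m
Confined: Δh_c = ΔV/(S·A) = 5200/(1.8 × 10^-5 × 2.7 × 10^6) = 107 m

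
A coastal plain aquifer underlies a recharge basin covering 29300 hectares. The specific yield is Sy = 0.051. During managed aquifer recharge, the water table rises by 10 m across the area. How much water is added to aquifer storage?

A = 29300 hectares = 2.93 × 10^8 m²
ΔV = Sy × A × Δh = 0.051 × 2.93 × 10^8 m² × 10 m = 1.494 × 10^8 m³

ΔV ≈ 1.49 × 10^8 m³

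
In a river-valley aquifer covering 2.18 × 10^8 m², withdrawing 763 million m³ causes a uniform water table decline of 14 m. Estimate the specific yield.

Sy ≈ 0.25

ΔV = 763 million m³ = 7.63 × 10^8 m³
Sy = ΔV / (A × Δh) = 7.63 × 10^8 m³ / (2.18 × 10^8 m² × 14 m) = 0.25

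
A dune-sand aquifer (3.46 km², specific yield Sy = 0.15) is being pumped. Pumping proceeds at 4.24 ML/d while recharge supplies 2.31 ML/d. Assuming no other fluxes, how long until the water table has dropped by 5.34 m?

t ≈ 1440 days

A = 3.46 km² = 3.46 × 10^6 m²
ΔV = Sy × A × Δh = 0.15 × 3.46 × 10^6 × 5.34 = 2.771 × 10^6 m³
Net withdrawal = 4.24 − 2.31 = 1.93 ML/d = 1930 m³/d
t = ΔV / Q = 2.771 × 10^6 m³ / 1930 m³/d = 1436 d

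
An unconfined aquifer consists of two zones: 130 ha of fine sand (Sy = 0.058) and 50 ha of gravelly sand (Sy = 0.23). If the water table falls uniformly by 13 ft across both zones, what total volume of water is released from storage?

ΔV ≈ 7.54 × 10^5 m³

A₁ = 130 ha = 1.3 × 10^6 m²; A₂ = 50 ha = 5 × 10^5 m²
Δh = 13 ft = 3.962 m
ΔV₁ = 0.058 × 1.3 × 10^6 × 3.962 = 2.988 × 10^5 m³
ΔV₂ = 0.23 × 5 × 10^5 × 3.962 = 4.557 × 10^5 m³
ΔV = ΔV₁ + ΔV₂ = 7.544 × 10^5 m³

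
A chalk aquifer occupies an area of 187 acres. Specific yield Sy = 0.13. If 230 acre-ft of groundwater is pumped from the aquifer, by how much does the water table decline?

Δh ≈ 2.88 m

A = 187 acres = 7.568 × 10^5 m²
ΔV = 230 acre-ft = 2.837 × 10^5 m³
Δh = ΔV / (Sy × A) = 2.837 × 10^5 m³ / (0.13 × 7.568 × 10^5 m²) = 2.884 m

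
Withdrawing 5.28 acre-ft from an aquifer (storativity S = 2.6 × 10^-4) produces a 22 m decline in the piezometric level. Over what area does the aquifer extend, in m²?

A ≈ 1.14 × 10^6 m²

ΔV = 5.28 acre-ft = 6513 m³
A = ΔV / (S × Δh) = 6513 / (2.6 × 10^-4 × 22) = 1.139 × 10^6 m²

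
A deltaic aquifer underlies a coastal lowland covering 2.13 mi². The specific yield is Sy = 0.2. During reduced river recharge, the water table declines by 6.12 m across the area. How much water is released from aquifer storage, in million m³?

A = 2.13 mi² = 5.517 × 10^6 m²
ΔV = Sy × A × Δh = 0.2 × 5.517 × 10^6 m² × 6.12 m = 6.752 × 10^6 m³
ΔV = 6.752 × 10^6 m³ = 6.752 million m³

ΔV ≈ 6.75 million m³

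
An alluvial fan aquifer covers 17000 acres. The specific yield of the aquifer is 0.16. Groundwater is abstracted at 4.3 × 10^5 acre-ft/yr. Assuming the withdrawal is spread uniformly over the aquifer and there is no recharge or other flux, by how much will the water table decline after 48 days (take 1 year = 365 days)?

Δh ≈ 6.34 m

A = 17000 acres = 6.88 × 10^7 m²
Q = 4.3 × 10^5 acre-ft/yr = 1.453 × 10^6 m³/d
ΔV = Q × t = 1.453 × 10^6 m³/d × 48 d = 6.975 × 10^7 m³
Δh = ΔV / (Sy × A) = 6.975 × 10^7 / (0.16 × 6.88 × 10^7) = 6.337 m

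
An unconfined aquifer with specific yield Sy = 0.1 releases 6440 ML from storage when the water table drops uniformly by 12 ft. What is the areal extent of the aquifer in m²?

Δh = 12 ft = 3.658 m
ΔV = 6440 ML = 6.44 × 10^6 m³
A = ΔV / (Sy × Δh) = 6.44 × 10^6 / (0.1 × 3.658) = 1.761 × 10^7 m²

A ≈ 1.76 × 10^7 m²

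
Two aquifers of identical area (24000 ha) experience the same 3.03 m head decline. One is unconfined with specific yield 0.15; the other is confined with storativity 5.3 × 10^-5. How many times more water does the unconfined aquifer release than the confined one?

ΔV_u / ΔV_c ≈ 2830

A = 24000 ha = 2.4 × 10^8 m²
Unconfined: ΔV_u = Sy × A × Δh = 0.15 × 2.4 × 10^8 × 3.03 = 1.091 × 10^8 m³
Confined: ΔV_c = S × A × Δh = 5.3 × 10^-5 × 2.4 × 10^8 × 3.03 = 38540 m³
Ratio = ΔV_u / ΔV_c = Sy / S = 0.15 / 5.3 × 10^-5 = 2830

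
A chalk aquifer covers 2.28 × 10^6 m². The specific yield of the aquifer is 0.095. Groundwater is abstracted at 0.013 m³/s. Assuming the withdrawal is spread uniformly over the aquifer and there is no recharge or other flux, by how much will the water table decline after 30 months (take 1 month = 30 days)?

Q = 0.013 m³/s = 1123 m³/d
t = 30 months = 900 d
ΔV = Q × t = 1123 m³/d × 900 d = 1.011 × 10^6 m³
Δh = ΔV / (Sy × A) = 1.011 × 10^6 / (0.095 × 2.28 × 10^6) = 4.667 m

Δh ≈ 4.67 m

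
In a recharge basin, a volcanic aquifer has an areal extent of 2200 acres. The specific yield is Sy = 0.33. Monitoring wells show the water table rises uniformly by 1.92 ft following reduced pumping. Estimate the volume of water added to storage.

A = 2200 acres = 8.903 × 10^6 m²
Δh = 1.92 ft = 0.5852 m
ΔV = Sy × A × Δh = 0.33 × 8.903 × 10^6 m² × 0.5852 m = 1.719 × 10^6 m³

ΔV ≈ 1.72 × 10^6 m³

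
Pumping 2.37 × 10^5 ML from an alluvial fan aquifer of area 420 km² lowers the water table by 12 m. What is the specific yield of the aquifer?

Sy ≈ 0.047

A = 420 km² = 4.2 × 10^8 m²
ΔV = 2.37 × 10^5 ML = 2.37 × 10^8 m³
Sy = ΔV / (A × Δh) = 2.37 × 10^8 m³ / (4.2 × 10^8 m² × 12 m) = 0.04702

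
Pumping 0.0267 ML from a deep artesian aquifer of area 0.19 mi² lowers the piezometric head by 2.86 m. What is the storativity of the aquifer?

S ≈ 1.9 × 10^-5

A = 0.19 mi² = 4.921 × 10^5 m²
ΔV = 0.0267 ML = 26.7 m³
S = ΔV / (A × Δh) = 26.7 m³ / (4.921 × 10^5 m² × 2.86 m) = 1.897 × 10^-5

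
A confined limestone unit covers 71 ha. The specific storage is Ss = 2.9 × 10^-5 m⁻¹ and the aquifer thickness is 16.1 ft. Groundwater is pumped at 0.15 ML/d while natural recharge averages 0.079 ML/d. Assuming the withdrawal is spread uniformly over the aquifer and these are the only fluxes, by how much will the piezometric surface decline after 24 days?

b = 16.1 ft = 4.907 m
S = Ss × b = 2.9 × 10^-5 m⁻¹ × 4.907 m = 1.423 × 10^-4
A = 71 ha = 7.1 × 10^5 m²
Net abstraction = 0.15 − 0.079 = 0.071 ML/d
Q_net = 0.071 ML/d = 71 m³/d
ΔV = Q × t = 71 m³/d × 24 d = 1704 m³
Δh = ΔV / (S × A) = 1704 / (1.423 × 10^-4 × 7.1 × 10^5) = 16.86 m

Δh ≈ 16.9 m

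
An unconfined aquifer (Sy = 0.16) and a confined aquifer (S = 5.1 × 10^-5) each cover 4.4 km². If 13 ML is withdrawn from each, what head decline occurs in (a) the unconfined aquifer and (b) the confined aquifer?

Δh_u ≈ 0.0185 m; Δh_c ≈ 57.9 m

A = 4.4 km² = 4.4 × 10^6 m²
ΔV = 13 ML = 13000 m³
Unconfined: Δh_u = ΔV/(Sy·A) = 13000/(0.16 × 4.4 × 10^6) = 0.01847 m
Confined: Δh_c = ΔV/(S·A) = 13000/(5.1 × 10^-5 × 4.4 × 10^6) = 57.93 m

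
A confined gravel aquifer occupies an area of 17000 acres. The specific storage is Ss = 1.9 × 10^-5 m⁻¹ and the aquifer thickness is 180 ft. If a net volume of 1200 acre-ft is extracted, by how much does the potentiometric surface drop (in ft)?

Δh ≈ 67.7 ft

b = 180 ft = 54.86 m
S = Ss × b = 1.9 × 10^-5 m⁻¹ × 54.86 m = 1.042 × 10^-3
A = 17000 acres = 6.88 × 10^7 m²
ΔV = 1200 acre-ft = 1.48 × 10^6 m³
Δh = ΔV / (S × A) = 1.48 × 10^6 m³ / (0.001042 × 6.88 × 10^7 m²) = 20.64 m
Δh = 20.64 m = 67.72 ft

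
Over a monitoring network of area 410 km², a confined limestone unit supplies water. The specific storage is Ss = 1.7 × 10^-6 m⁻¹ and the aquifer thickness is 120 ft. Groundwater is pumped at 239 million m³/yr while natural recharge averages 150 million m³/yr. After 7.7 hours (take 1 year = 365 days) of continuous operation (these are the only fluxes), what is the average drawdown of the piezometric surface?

b = 120 ft = 36.58 m
S = Ss × b = 1.7 × 10^-6 m⁻¹ × 36.58 m = 6.218 × 10^-5
A = 410 km² = 4.1 × 10^8 m²
Net abstraction = 239 − 150 = 89 million m³/yr
Q_net = 89 million m³/yr = 2.438 × 10^5 m³/d
t = 7.7 hours = 0.3208 d
ΔV = Q × t = 2.438 × 10^5 m³/d × 0.3208 d = 78230 m³
Δh = ΔV / (S × A) = 78230 / (6.218 × 10^-5 × 4.1 × 10^8) = 3.069 m

Δh ≈ 3.07 m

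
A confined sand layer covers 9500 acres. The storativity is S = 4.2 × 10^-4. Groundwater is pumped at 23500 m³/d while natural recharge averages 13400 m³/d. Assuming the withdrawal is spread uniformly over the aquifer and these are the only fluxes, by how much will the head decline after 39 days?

A = 9500 acres = 3.845 × 10^7 m²
Net abstraction = 23500 − 13400 = 10100 m³/d
ΔV = Q × t = 10100 m³/d × 39 d = 3.939 × 10^5 m³
Δh = ΔV / (S × A) = 3.939 × 10^5 / (4.2 × 10^-4 × 3.845 × 10^7) = 24.39 m

Δh ≈ 24.4 m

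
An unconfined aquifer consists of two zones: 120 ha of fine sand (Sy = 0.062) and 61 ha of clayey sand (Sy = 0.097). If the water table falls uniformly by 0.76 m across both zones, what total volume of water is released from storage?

ΔV ≈ 1.02 × 10^5 m³

A₁ = 120 ha = 1.2 × 10^6 m²; A₂ = 61 ha = 6.1 × 10^5 m²
ΔV₁ = 0.062 × 1.2 × 10^6 × 0.76 = 56540 m³
ΔV₂ = 0.097 × 6.1 × 10^5 × 0.76 = 44970 m³
ΔV = ΔV₁ + ΔV₂ = 1.015 × 10^5 m³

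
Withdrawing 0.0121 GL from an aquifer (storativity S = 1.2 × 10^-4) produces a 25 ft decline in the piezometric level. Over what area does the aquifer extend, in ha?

Δh = 25 ft = 7.62 m
ΔV = 0.0121 GL = 12100 m³
A = ΔV / (S × Δh) = 12100 / (1.2 × 10^-4 × 7.62) = 1.323 × 10^7 m²
A = 1.323 × 10^7 m² = 1323 ha

A ≈ 1320 ha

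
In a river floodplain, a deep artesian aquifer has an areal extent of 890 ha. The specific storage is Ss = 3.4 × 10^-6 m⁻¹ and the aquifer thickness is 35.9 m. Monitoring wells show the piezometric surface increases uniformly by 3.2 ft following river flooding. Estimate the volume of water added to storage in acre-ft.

S = Ss × b = 3.4 × 10^-6 m⁻¹ × 35.9 m = 1.221 × 10^-4
A = 890 ha = 8.9 × 10^6 m²
Δh = 3.2 ft = 0.9754 m
ΔV = S × A × Δh = 1.221 × 10^-4 × 8.9 × 10^6 m² × 0.9754 m = 1060 m³
ΔV = 1060 m³ = 0.859 acre-ft

ΔV ≈ 0.859 acre-ft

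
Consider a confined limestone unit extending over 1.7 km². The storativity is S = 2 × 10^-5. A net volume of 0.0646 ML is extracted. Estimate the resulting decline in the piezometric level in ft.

Δh ≈ 6.23 ft

A = 1.7 km² = 1.7 × 10^6 m²
ΔV = 0.0646 ML = 64.6 m³
Δh = ΔV / (S × A) = 64.6 m³ / (2 × 10^-5 × 1.7 × 10^6 m²) = 1.9 m
Δh = 1.9 m = 6.234 ft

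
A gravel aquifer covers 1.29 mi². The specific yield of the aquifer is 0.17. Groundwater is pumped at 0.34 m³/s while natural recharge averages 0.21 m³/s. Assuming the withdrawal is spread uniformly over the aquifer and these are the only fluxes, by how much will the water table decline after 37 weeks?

A = 1.29 mi² = 3.341 × 10^6 m²
Net abstraction = 0.34 − 0.21 = 0.13 m³/s
Q_net = 0.13 m³/s = 11230 m³/d
t = 37 weeks = 259 d
ΔV = Q × t = 11230 m³/d × 259 d = 2.909 × 10^6 m³
Δh = ΔV / (Sy × A) = 2.909 × 10^6 / (0.17 × 3.341 × 10^6) = 5.122 m

Δh ≈ 5.12 m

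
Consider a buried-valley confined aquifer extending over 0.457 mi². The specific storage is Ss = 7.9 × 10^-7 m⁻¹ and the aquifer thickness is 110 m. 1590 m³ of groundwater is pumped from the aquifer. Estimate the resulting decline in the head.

S = Ss × b = 7.9 × 10^-7 m⁻¹ × 110 m = 8.69 × 10^-5
A = 0.457 mi² = 1.184 × 10^6 m²
Δh = ΔV / (S × A) = 1590 m³ / (8.69 × 10^-5 × 1.184 × 10^6 m²) = 15.46 m

Δh ≈ 15.5 m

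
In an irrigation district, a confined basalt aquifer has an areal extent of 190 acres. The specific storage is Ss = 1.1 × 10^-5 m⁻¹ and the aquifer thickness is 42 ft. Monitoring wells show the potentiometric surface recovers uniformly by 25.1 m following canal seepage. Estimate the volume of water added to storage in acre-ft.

b = 42 ft = 12.8 m
S = Ss × b = 1.1 × 10^-5 m⁻¹ × 12.8 m = 1.408 × 10^-4
A = 190 acres = 7.689 × 10^5 m²
ΔV = S × A × Δh = 1.408 × 10^-4 × 7.689 × 10^5 m² × 25.1 m = 2718 m³
ΔV = 2718 m³ = 2.203 acre-ft

ΔV ≈ 2.2 acre-ft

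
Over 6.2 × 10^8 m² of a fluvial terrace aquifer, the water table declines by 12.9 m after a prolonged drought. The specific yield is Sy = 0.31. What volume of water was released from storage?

ΔV = Sy × A × Δh = 0.31 × 6.2 × 10^8 m² × 12.9 m = 2.479 × 10^9 m³

ΔV ≈ 2.48 × 10^9 m³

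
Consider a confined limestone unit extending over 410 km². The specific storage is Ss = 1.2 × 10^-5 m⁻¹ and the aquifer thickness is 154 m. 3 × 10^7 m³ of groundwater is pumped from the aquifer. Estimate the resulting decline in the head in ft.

Δh ≈ 130 ft

S = Ss × b = 1.2 × 10^-5 m⁻¹ × 154 m = 1.848 × 10^-3
A = 410 km² = 4.1 × 10^8 m²
Δh = ΔV / (S × A) = 3 × 10^7 m³ / (0.001848 × 4.1 × 10^8 m²) = 39.59 m
Δh = 39.59 m = 129.9 ft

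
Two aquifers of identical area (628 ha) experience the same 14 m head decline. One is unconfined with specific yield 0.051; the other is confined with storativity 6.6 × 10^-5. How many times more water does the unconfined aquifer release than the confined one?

A = 628 ha = 6.28 × 10^6 m²
Unconfined: ΔV_u = Sy × A × Δh = 0.051 × 6.28 × 10^6 × 14 = 4.484 × 10^6 m³
Confined: ΔV_c = S × A × Δh = 6.6 × 10^-5 × 6.28 × 10^6 × 14 = 5803 m³
Ratio = ΔV_u / ΔV_c = Sy / S = 0.051 / 6.6 × 10^-5 = 772.7

ΔV_u / ΔV_c ≈ 773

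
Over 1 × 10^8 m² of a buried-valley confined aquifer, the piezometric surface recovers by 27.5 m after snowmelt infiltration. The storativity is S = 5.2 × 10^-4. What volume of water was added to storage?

ΔV = S × A × Δh = 5.2 × 10^-4 × 1 × 10^8 m² × 27.5 m = 1.43 × 10^6 m³

ΔV ≈ 1.43 × 10^6 m³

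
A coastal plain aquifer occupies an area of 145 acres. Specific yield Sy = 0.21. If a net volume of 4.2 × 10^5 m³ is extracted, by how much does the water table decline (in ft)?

Δh ≈ 11.2 ft

A = 145 acres = 5.868 × 10^5 m²
Δh = ΔV / (Sy × A) = 4.2 × 10^5 m³ / (0.21 × 5.868 × 10^5 m²) = 3.408 m
Δh = 3.408 m = 11.18 ft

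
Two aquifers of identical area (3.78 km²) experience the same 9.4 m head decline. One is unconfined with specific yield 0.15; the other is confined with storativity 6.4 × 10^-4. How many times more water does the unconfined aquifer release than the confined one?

A = 3.78 km² = 3.78 × 10^6 m²
Unconfined: ΔV_u = Sy × A × Δh = 0.15 × 3.78 × 10^6 × 9.4 = 5.33 × 10^6 m³
Confined: ΔV_c = S × A × Δh = 6.4 × 10^-4 × 3.78 × 10^6 × 9.4 = 22740 m³
Ratio = ΔV_u / ΔV_c = Sy / S = 0.15 / 6.4 × 10^-4 = 234.4

ΔV_u / ΔV_c ≈ 234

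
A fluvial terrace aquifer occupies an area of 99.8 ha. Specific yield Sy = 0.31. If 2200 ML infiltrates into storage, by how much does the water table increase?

A = 99.8 ha = 9.98 × 10^5 m²
ΔV = 2200 ML = 2.2 × 10^6 m³
Δh = ΔV / (Sy × A) = 2.2 × 10^6 m³ / (0.31 × 9.98 × 10^5 m²) = 7.111 m

Δh ≈ 7.11 m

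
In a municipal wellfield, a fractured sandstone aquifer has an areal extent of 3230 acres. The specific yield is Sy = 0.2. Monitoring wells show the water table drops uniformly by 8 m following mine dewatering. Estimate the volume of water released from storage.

A = 3230 acres = 1.307 × 10^7 m²
ΔV = Sy × A × Δh = 0.2 × 1.307 × 10^7 m² × 8 m = 2.091 × 10^7 m³

ΔV ≈ 2.09 × 10^7 m³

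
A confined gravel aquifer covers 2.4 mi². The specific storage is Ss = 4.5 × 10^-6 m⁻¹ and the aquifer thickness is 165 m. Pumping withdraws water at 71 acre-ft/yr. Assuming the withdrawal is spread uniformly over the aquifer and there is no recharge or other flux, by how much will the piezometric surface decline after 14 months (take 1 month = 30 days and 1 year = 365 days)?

Δh ≈ 21.8 m

S = Ss × b = 4.5 × 10^-6 m⁻¹ × 165 m = 7.425 × 10^-4
A = 2.4 mi² = 6.216 × 10^6 m²
Q = 71 acre-ft/yr = 239.9 m³/d
t = 14 months = 420 d
ΔV = Q × t = 239.9 m³/d × 420 d = 1.008 × 10^5 m³
Δh = ΔV / (S × A) = 1.008 × 10^5 / (7.425 × 10^-4 × 6.216 × 10^6) = 21.83 m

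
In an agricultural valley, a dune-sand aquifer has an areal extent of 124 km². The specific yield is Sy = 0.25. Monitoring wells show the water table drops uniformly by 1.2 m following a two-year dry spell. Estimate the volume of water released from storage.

A = 124 km² = 1.24 × 10^8 m²
ΔV = Sy × A × Δh = 0.25 × 1.24 × 10^8 m² × 1.2 m = 3.72 × 10^7 m³

ΔV ≈ 3.72 × 10^7 m³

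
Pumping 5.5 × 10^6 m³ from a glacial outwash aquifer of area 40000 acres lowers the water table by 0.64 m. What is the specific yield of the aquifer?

A = 40000 acres = 1.619 × 10^8 m²
Sy = ΔV / (A × Δh) = 5.5 × 10^6 m³ / (1.619 × 10^8 m² × 0.64 m) = 0.05309

Sy ≈ 0.053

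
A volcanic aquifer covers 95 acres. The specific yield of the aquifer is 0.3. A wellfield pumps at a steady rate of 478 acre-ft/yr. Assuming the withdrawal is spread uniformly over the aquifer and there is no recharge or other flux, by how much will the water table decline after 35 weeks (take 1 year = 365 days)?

Δh ≈ 3.43 m

A = 95 acres = 3.845 × 10^5 m²
Q = 478 acre-ft/yr = 1615 m³/d
t = 35 weeks = 245 d
ΔV = Q × t = 1615 m³/d × 245 d = 3.958 × 10^5 m³
Δh = ΔV / (Sy × A) = 3.958 × 10^5 / (0.3 × 3.845 × 10^5) = 3.431 m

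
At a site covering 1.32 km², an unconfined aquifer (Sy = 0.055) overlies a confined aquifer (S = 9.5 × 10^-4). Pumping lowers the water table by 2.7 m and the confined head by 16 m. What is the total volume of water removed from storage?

ΔV ≈ 2.16 × 10^5 m³

A = 1.32 km² = 1.32 × 10^6 m²
Unconfined: ΔV_u = Sy × A × Δh_u = 0.055 × 1.32 × 10^6 × 2.7 = 1.96 × 10^5 m³
Confined: ΔV_c = S × A × Δh_c = 9.5 × 10^-4 × 1.32 × 10^6 × 16 = 20060 m³
Total ΔV = 1.96 × 10^5 + 20060 = 2.161 × 10^5 m³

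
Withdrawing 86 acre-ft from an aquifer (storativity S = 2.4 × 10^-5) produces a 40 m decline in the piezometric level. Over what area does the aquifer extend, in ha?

ΔV = 86 acre-ft = 1.061 × 10^5 m³
A = ΔV / (S × Δh) = 1.061 × 10^5 / (2.4 × 10^-5 × 40) = 1.105 × 10^8 m²
A = 1.105 × 10^8 m² = 11050 ha

A ≈ 11000 ha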